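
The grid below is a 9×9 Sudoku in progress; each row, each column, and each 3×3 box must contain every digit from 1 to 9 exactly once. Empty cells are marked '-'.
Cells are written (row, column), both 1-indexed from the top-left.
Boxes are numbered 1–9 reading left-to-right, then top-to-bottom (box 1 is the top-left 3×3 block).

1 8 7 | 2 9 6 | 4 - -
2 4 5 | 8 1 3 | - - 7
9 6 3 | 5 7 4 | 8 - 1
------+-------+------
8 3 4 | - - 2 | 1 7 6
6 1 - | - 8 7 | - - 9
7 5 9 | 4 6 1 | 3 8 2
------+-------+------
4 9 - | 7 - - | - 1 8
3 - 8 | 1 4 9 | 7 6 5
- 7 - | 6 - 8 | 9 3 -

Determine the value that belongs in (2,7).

Row 2 already contains {1, 2, 3, 4, 5, 7, 8}.
Column 7 already contains {1, 3, 4, 7, 8, 9}.
Its 3×3 block (box 3) already contains {1, 4, 7, 8}.
The only value from 1–9 not eliminated is 6, so (2,7) = 6.

6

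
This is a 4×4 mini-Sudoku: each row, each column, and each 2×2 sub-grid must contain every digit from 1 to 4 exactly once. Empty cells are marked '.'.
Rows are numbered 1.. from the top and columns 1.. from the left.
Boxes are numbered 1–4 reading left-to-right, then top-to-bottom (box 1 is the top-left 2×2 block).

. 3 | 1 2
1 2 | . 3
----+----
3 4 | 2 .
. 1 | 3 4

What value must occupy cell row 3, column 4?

Row 3 already contains {2, 3, 4}.
Column 4 already contains {2, 3, 4}.
Its 2×2 block (box 4) already contains {2, 3, 4}.
The only value from 1–4 not eliminated is 1, so row 3, column 4 = 1.

1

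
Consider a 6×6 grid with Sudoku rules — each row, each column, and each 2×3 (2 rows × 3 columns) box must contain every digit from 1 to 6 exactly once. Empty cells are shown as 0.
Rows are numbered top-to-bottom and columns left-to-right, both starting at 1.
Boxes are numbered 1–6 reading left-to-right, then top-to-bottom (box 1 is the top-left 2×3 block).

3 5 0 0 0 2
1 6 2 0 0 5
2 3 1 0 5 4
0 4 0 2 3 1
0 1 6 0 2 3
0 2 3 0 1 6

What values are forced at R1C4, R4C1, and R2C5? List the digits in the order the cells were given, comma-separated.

For R1C4:
  Consider where 1 can go in column 4.
  R2C4 is out (row 2 already has a 1).
  R3C4 is out (row 3 already has a 1).
  R5C4 is out (row 5 already has a 1).
  R6C4 is out (row 6 already has a 1).
  So the only cell in column 4 that can hold 1 is R1C4.
  So R1C4 = 1.
For R4C1:
  Consider where 6 can go in row 4.
  R4C3 is out (column 3 already has a 6).
  So the only cell in row 4 that can hold 6 is R4C1.
  So R4C1 = 6.
For R2C5:
  Row 2 already contains {1, 2, 5, 6}.
  Column 5 already contains {1, 2, 3, 5}.
  Its 2×3 block (box 2) already contains {2, 5}.
  The only value from 1–6 not eliminated is 4, so R2C5 = 4.

1,6,4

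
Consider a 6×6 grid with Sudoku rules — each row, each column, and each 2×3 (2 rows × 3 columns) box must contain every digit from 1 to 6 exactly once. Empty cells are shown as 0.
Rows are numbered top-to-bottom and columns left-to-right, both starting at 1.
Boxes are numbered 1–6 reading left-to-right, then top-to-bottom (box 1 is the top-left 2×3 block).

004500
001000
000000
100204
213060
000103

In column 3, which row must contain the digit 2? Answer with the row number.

3

Consider where 2 can go in column 3.
R4C3 is out (row 4 already has a 2).
R6C3 is out (box 5 already has a 2).
So the only cell in column 3 that can hold 2 is R3C3.
That is row 3.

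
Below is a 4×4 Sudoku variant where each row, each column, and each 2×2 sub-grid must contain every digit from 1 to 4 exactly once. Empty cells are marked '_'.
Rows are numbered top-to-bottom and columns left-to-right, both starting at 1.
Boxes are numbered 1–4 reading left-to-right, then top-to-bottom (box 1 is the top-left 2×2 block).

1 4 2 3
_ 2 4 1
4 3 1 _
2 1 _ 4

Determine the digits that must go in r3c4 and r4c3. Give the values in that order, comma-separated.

For r3c4:
  Row 3 already contains {1, 3, 4}.
  Column 4 already contains {1, 3, 4}.
  Its 2×2 block (box 4) already contains {1, 4}.
  The only value from 1–4 not eliminated is 2, so r3c4 = 2.
For r4c3:
  Row 4 already contains {1, 2, 4}.
  Column 3 already contains {1, 2, 4}.
  Its 2×2 block (box 4) already contains {1, 4}.
  The only value from 1–4 not eliminated is 3, so r4c3 = 3.

2,3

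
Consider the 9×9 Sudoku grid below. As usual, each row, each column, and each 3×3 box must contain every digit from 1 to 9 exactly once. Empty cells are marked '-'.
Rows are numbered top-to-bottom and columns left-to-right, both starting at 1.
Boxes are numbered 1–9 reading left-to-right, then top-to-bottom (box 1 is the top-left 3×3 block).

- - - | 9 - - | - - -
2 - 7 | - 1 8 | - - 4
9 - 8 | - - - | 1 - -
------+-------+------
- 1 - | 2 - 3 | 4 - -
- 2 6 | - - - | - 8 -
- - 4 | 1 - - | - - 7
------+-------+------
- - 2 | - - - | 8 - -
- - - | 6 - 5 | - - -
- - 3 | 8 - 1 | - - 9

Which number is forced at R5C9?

1

Cell R5C9 itself could take any of {1, 3, 5} by direct elimination.
Consider where 1 can go in row 5.
R5C1 is out (box 4 already has a 1).
R5C4 is out (column 4 already has a 1).
R5C5 is out (column 5 already has a 1).
R5C6 is out (column 6 already has a 1).
R5C7 is out (column 7 already has a 1).
So the only cell in row 5 that can hold 1 is R5C9.
Therefore R5C9 = 1.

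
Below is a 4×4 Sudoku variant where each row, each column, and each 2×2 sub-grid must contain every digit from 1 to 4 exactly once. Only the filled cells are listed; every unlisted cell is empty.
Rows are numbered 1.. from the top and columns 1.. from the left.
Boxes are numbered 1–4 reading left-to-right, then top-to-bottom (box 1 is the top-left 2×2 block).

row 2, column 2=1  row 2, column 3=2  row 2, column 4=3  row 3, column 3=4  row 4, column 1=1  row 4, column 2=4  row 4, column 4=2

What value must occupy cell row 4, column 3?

Row 4 already contains {1, 2, 4}.
Column 3 already contains {2, 4}.
Its 2×2 block (box 4) already contains {2, 4}.
The only value from 1–4 not eliminated is 3, so row 4, column 3 = 3.

3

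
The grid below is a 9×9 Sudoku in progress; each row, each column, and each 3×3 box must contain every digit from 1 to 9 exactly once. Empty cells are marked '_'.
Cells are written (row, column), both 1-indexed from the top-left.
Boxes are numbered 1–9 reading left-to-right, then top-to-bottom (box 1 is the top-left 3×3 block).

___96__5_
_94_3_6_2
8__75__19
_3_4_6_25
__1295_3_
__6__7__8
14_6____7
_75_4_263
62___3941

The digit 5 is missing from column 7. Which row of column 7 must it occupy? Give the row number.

7

Consider where 5 can go in column 7.
(1,7) is out (row 1 already has a 5).
(3,7) is out (row 3 already has a 5).
(4,7) is out (row 4 already has a 5).
(5,7) is out (row 5 already has a 5).
(6,7) is out (box 6 already has a 5).
So the only cell in column 7 that can hold 5 is (7,7).
That is row 7.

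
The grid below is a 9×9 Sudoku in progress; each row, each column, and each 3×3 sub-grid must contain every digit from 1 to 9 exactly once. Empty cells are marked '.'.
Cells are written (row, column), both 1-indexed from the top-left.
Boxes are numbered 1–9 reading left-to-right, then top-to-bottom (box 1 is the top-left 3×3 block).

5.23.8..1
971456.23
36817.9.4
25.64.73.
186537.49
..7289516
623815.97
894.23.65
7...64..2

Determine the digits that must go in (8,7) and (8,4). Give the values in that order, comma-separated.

For (8,7):
  Row 8 already contains {2, 3, 4, 5, 6, 8, 9}.
  Column 7 already contains {5, 7, 9}.
  Its 3×3 block (box 9) already contains {2, 5, 6, 7, 9}.
  The only value from 1–9 not eliminated is 1, so (8,7) = 1.
For (8,4):
  Row 8 already contains {2, 3, 4, 5, 6, 8, 9}.
  Column 4 already contains {1, 2, 3, 4, 5, 6, 8}.
  Its 3×3 block (box 8) already contains {1, 2, 3, 4, 5, 6, 8}.
  The only value from 1–9 not eliminated is 7, so (8,4) = 7.

1,7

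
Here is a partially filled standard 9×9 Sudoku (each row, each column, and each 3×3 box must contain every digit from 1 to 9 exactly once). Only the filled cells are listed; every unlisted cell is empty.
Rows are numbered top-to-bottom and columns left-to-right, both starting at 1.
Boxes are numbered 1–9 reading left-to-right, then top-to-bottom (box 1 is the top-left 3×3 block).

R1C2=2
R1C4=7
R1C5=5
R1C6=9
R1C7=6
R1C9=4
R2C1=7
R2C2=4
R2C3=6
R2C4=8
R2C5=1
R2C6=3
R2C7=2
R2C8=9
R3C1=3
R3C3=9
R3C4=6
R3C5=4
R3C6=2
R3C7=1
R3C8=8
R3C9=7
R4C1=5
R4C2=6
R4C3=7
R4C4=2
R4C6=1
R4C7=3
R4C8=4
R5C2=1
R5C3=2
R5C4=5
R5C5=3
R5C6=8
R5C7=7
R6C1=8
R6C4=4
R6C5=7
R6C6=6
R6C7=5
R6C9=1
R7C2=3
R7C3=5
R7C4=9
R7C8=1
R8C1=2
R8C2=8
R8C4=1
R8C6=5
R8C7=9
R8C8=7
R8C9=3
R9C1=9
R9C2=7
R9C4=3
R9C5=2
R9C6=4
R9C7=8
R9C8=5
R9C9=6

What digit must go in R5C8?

6

Row 5 already contains {1, 2, 3, 5, 7, 8}.
Column 8 already contains {1, 4, 5, 7, 8, 9}.
Its 3×3 block (box 6) already contains {1, 3, 4, 5, 7}.
The only value from 1–9 not eliminated is 6, so R5C8 = 6.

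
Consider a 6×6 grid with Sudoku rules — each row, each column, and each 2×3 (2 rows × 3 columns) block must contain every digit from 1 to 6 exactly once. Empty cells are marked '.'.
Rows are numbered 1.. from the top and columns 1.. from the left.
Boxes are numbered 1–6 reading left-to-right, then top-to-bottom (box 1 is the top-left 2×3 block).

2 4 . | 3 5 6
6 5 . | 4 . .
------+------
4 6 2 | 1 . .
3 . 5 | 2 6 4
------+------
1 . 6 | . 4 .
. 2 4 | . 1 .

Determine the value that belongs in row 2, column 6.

1

Cell row 2, column 6 itself could take any of {1, 2} by direct elimination.
Consider where 1 can go in column 6.
row 3, column 6 is out (row 3 already has a 1).
row 5, column 6 is out (row 5 already has a 1).
row 6, column 6 is out (row 6 already has a 1).
So the only cell in column 6 that can hold 1 is row 2, column 6.
Therefore row 2, column 6 = 1.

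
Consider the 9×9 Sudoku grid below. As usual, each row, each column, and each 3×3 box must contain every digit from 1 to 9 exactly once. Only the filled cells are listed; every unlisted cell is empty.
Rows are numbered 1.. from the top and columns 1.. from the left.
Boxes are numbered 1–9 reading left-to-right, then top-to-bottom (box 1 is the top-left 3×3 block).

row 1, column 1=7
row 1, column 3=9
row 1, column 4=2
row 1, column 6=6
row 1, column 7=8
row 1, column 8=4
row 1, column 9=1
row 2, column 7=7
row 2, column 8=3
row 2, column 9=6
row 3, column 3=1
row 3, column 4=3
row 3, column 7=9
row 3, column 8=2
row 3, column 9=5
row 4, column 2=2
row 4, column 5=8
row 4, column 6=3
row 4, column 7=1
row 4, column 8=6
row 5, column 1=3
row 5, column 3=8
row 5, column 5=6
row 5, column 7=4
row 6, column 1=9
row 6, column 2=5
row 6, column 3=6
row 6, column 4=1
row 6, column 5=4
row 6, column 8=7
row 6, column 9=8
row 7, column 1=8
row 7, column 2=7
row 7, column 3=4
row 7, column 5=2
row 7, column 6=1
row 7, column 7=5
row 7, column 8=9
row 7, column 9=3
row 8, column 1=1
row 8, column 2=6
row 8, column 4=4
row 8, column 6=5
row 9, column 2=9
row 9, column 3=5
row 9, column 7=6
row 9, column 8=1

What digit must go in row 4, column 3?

7

Row 4 already contains {1, 2, 3, 6, 8}.
Column 3 already contains {1, 4, 5, 6, 8, 9}.
Its 3×3 block (box 4) already contains {2, 3, 5, 6, 8, 9}.
The only value from 1–9 not eliminated is 7, so row 4, column 3 = 7.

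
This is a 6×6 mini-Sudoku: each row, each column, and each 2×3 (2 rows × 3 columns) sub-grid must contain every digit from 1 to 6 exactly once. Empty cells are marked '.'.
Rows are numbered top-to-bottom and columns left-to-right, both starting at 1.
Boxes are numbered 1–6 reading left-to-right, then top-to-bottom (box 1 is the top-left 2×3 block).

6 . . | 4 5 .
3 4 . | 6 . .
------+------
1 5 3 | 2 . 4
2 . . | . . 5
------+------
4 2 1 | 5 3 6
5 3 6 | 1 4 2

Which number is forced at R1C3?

Row 1 already contains {4, 5, 6}.
Column 3 already contains {1, 3, 6}.
Its 2×3 block (box 1) already contains {3, 4, 6}.
The only value from 1–6 not eliminated is 2, so R1C3 = 2.

2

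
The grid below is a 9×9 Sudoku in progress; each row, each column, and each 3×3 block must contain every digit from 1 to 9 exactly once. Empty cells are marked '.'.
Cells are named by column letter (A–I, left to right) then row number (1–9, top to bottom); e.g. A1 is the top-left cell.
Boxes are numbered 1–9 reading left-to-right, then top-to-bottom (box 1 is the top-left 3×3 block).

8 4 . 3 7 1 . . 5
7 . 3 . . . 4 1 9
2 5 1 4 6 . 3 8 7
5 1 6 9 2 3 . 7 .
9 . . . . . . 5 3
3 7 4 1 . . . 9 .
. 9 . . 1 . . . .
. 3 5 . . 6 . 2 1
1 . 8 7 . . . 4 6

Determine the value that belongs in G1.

Cell G1 itself could take any of {2, 6} by direct elimination.
Consider where 2 can go in row 1.
C1 is out (box 1 already has a 2).
H1 is out (column H already has a 2).
So the only cell in row 1 that can hold 2 is G1.
Therefore G1 = 2.

2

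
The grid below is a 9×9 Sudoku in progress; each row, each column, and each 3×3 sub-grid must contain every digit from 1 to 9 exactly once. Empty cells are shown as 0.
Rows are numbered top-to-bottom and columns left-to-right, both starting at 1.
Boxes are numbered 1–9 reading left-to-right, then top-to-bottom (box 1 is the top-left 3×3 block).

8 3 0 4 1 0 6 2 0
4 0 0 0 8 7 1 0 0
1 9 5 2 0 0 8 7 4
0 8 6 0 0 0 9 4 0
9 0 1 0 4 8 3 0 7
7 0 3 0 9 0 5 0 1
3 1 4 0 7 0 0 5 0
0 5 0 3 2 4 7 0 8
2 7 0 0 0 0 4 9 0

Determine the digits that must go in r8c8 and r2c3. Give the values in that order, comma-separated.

1,2

For r8c8:
  Consider where 1 can go in box 9.
  r7c7 is out (row 7 already has a 1).
  r7c9 is out (row 7 already has a 1).
  r9c9 is out (column 9 already has a 1).
  So the only cell in box 9 that can hold 1 is r8c8.
  So r8c8 = 1.
For r2c3:
  Row 2 already contains {1, 4, 7, 8}.
  Column 3 already contains {1, 3, 4, 5, 6}.
  Its 3×3 block (box 1) already contains {1, 3, 4, 5, 8, 9}.
  The only value from 1–9 not eliminated is 2, so r2c3 = 2.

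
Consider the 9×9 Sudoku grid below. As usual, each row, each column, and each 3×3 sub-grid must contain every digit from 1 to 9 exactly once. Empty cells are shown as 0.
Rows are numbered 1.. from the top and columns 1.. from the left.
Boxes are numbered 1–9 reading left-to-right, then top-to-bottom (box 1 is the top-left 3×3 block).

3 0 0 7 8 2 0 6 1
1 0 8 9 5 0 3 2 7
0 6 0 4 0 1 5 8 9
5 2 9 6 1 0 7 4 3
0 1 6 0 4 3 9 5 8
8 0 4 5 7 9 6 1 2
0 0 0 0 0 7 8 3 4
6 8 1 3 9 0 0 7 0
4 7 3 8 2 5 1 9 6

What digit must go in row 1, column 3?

5

Row 1 already contains {1, 2, 3, 6, 7, 8}.
Column 3 already contains {1, 3, 4, 6, 8, 9}.
Its 3×3 block (box 1) already contains {1, 3, 6, 8}.
The only value from 1–9 not eliminated is 5, so row 1, column 3 = 5.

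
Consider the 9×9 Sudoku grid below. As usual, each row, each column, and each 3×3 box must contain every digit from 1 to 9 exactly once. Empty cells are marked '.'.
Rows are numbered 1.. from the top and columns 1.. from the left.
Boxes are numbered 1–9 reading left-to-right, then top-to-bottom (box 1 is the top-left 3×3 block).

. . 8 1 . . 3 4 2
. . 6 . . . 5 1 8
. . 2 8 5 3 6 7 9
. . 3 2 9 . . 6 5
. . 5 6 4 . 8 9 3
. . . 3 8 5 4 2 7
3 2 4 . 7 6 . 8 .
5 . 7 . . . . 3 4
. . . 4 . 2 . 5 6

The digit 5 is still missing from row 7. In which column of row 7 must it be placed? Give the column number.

4

Consider where 5 can go in row 7.
row 7, column 7 is out (column 7 already has a 5).
row 7, column 9 is out (column 9 already has a 5).
So the only cell in row 7 that can hold 5 is row 7, column 4.
That is column 4.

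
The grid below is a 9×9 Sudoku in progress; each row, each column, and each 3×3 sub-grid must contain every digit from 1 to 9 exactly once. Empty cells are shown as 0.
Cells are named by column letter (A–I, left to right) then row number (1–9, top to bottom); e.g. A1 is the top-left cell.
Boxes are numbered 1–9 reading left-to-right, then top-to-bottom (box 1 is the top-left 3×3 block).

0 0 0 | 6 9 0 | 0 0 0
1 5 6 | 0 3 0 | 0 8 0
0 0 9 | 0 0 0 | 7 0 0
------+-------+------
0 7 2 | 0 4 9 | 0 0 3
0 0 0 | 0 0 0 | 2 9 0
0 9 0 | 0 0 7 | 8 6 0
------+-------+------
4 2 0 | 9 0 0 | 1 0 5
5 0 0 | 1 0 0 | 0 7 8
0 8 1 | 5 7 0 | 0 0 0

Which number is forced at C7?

Cell C7 itself could take any of {3, 7} by direct elimination.
Consider where 7 can go in row 7.
E7 is out (column E already has a 7).
F7 is out (column F already has a 7).
H7 is out (column H already has a 7).
So the only cell in row 7 that can hold 7 is C7.
Therefore C7 = 7.

7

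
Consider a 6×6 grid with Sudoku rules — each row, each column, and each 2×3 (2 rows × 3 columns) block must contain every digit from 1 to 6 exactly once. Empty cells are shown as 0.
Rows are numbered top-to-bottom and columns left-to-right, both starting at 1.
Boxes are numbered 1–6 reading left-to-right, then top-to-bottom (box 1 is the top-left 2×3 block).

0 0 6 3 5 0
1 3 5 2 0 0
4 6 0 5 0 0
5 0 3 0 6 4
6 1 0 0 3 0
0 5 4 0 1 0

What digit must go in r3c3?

1

Cell r3c3 itself could take any of {1, 2} by direct elimination.
Consider where 1 can go in column 3.
r5c3 is out (row 5 already has a 1).
So the only cell in column 3 that can hold 1 is r3c3.
Therefore r3c3 = 1.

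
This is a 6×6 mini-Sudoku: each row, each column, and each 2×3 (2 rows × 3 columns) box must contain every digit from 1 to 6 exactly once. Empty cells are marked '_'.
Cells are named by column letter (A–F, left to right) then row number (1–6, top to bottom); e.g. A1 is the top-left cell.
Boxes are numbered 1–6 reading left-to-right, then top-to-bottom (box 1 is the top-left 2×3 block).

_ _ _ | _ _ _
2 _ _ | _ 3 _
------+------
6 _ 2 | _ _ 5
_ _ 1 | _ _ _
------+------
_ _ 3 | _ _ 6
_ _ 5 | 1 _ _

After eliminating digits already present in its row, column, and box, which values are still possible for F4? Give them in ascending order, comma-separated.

Row 4 already contains {1}.
Column F already contains {5, 6}.
Its 2×3 block (box 4) already contains {5}.
Removing those from 1–6 leaves {2, 3, 4} as the candidates for F4.

2,3,4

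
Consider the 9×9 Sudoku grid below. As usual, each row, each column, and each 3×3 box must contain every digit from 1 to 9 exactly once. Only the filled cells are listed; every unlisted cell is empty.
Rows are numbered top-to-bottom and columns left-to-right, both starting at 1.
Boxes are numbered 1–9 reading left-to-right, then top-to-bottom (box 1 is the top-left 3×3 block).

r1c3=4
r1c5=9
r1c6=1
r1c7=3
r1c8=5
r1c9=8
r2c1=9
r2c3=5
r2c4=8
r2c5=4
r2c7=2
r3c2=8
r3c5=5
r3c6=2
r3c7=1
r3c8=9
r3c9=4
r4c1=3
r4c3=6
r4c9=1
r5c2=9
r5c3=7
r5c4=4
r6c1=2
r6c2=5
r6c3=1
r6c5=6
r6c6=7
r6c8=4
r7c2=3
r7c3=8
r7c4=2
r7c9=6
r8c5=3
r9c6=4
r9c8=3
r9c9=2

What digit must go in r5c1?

Row 5 already contains {4, 7, 9}.
Column 1 already contains {2, 3, 9}.
Its 3×3 block (box 4) already contains {1, 2, 3, 5, 6, 7, 9}.
The only value from 1–9 not eliminated is 8, so r5c1 = 8.

8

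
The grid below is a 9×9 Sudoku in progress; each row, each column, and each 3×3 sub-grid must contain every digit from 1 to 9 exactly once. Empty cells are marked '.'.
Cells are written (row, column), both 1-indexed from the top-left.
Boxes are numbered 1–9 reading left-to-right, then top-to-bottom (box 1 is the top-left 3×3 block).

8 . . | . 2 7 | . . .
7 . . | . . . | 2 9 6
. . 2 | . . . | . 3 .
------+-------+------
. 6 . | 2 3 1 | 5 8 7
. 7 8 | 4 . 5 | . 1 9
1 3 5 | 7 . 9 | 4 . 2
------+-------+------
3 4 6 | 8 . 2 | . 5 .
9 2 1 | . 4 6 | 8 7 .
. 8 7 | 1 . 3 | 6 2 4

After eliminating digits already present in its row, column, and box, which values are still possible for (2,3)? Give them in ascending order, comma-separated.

Row 2 already contains {2, 6, 7, 9}.
Column 3 already contains {1, 2, 5, 6, 7, 8}.
Its 3×3 block (box 1) already contains {2, 7, 8}.
Removing those from 1–9 leaves {3, 4} as the candidates for (2,3).

3,4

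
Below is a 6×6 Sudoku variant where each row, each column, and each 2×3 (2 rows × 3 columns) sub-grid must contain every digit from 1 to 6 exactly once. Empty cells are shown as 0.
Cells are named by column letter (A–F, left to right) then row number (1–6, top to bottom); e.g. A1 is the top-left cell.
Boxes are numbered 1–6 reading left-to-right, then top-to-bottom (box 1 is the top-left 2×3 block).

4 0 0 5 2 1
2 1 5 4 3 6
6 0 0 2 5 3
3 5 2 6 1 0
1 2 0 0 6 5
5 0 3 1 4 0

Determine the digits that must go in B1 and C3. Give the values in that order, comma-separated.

For B1:
  Consider where 3 can go in box 1.
  C1 is out (column C already has a 3).
  So the only cell in box 1 that can hold 3 is B1.
  So B1 = 3.
For C3:
  Consider where 1 can go in column C.
  C1 is out (row 1 already has a 1).
  C5 is out (row 5 already has a 1).
  So the only cell in column C that can hold 1 is C3.
  So C3 = 1.

3,1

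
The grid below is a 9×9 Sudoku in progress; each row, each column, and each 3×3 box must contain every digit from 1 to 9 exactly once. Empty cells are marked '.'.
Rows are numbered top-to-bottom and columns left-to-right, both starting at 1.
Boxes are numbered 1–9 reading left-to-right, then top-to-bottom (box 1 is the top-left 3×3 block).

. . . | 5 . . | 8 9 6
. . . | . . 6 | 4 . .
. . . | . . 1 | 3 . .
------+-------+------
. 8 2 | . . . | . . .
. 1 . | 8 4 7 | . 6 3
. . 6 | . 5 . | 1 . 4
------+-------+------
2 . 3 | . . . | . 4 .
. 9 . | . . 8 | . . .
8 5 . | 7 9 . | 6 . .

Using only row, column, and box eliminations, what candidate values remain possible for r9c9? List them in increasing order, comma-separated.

1,2

Row 9 already contains {5, 6, 7, 8, 9}.
Column 9 already contains {3, 4, 6}.
Its 3×3 block (box 9) already contains {4, 6}.
Removing those from 1–9 leaves {1, 2} as the candidates for r9c9.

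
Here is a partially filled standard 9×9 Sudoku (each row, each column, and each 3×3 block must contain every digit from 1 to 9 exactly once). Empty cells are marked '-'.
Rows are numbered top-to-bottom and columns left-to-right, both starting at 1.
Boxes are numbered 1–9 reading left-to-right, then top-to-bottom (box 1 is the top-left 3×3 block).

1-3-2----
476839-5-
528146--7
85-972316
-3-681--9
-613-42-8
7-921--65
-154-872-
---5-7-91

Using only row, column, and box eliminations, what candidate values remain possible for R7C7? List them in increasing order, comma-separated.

4,8

Row 7 already contains {1, 2, 5, 6, 7, 9}.
Column 7 already contains {2, 3, 7}.
Its 3×3 block (box 9) already contains {1, 2, 5, 6, 7, 9}.
Removing those from 1–9 leaves {4, 8} as the candidates for R7C7.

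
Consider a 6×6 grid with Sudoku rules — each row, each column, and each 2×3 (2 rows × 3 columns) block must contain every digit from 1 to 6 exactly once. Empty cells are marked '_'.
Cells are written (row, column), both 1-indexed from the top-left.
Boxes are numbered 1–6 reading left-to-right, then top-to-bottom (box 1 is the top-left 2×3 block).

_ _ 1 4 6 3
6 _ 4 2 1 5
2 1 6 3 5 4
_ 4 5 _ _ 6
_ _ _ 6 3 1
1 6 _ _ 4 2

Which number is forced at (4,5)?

Row 4 already contains {4, 5, 6}.
Column 5 already contains {1, 3, 4, 5, 6}.
Its 2×3 block (box 4) already contains {3, 4, 5, 6}.
The only value from 1–6 not eliminated is 2, so (4,5) = 2.

2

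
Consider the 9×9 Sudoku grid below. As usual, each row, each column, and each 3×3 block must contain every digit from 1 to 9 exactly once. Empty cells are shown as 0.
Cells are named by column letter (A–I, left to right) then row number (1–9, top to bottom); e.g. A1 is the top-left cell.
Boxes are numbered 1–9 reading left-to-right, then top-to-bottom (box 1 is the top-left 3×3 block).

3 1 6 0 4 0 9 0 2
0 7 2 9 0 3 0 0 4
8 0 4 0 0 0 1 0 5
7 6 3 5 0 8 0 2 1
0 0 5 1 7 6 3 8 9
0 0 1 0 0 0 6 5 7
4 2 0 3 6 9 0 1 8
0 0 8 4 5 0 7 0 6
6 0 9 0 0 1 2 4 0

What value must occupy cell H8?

Cell H8 itself could take any of {3, 9} by direct elimination.
Consider where 9 can go in row 8.
A8 is out (box 7 already has a 9).
B8 is out (box 7 already has a 9).
F8 is out (column F already has a 9).
So the only cell in row 8 that can hold 9 is H8.
Therefore H8 = 9.

9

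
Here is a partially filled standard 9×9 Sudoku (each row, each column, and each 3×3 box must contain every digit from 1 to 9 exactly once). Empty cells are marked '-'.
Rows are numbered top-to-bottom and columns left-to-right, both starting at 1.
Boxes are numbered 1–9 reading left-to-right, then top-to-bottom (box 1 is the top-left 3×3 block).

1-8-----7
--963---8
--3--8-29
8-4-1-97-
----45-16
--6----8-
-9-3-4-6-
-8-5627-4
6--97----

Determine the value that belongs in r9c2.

Cell r9c2 itself could take any of {1, 2, 3, 4, 5} by direct elimination.
Consider where 4 can go in row 9.
r9c3 is out (column 3 already has a 4).
r9c6 is out (column 6 already has a 4).
r9c7 is out (box 9 already has a 4).
r9c8 is out (box 9 already has a 4).
r9c9 is out (column 9 already has a 4).
So the only cell in row 9 that can hold 4 is r9c2.
Therefore r9c2 = 4.

4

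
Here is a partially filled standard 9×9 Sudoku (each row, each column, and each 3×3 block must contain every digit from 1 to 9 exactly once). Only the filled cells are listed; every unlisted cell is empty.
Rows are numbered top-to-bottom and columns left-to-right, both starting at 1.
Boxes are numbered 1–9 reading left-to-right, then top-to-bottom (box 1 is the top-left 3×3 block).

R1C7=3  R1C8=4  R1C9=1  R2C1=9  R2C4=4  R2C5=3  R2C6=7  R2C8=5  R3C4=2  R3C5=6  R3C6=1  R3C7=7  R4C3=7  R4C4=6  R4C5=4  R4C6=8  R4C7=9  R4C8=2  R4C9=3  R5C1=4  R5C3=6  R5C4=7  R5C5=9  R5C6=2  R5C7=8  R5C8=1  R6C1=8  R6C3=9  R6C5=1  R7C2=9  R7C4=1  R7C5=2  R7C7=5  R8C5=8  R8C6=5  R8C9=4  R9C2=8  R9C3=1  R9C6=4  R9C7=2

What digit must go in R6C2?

Cell R6C2 itself could take any of {2, 3, 5} by direct elimination.
Consider where 2 can go in row 6.
R6C4 is out (column 4 already has a 2).
R6C6 is out (column 6 already has a 2).
R6C7 is out (column 7 already has a 2).
R6C8 is out (column 8 already has a 2).
R6C9 is out (box 6 already has a 2).
So the only cell in row 6 that can hold 2 is R6C2.
Therefore R6C2 = 2.

2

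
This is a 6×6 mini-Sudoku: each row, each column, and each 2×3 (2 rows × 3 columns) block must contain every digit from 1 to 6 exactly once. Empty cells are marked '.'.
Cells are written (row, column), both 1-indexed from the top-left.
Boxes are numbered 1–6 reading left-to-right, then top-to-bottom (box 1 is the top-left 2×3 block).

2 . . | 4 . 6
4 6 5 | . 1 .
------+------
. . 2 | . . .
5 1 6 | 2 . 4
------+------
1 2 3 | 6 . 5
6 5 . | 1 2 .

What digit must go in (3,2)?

Cell (3,2) itself could take any of {3, 4} by direct elimination.
Consider where 4 can go in row 3.
(3,1) is out (column 1 already has a 4).
(3,4) is out (column 4 already has a 4).
(3,5) is out (box 4 already has a 4).
(3,6) is out (column 6 already has a 4).
So the only cell in row 3 that can hold 4 is (3,2).
Therefore (3,2) = 4.

4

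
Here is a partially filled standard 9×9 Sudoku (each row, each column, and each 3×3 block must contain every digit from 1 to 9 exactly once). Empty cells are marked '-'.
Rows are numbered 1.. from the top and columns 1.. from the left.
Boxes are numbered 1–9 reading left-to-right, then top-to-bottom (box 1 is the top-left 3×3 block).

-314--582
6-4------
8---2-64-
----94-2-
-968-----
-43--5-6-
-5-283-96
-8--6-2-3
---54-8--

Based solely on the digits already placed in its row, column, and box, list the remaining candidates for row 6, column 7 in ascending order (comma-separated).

Row 6 already contains {3, 4, 5, 6}.
Column 7 already contains {2, 5, 6, 8}.
Its 3×3 block (box 6) already contains {2, 6}.
Removing those from 1–9 leaves {1, 7, 9} as the candidates for row 6, column 7.

1,7,9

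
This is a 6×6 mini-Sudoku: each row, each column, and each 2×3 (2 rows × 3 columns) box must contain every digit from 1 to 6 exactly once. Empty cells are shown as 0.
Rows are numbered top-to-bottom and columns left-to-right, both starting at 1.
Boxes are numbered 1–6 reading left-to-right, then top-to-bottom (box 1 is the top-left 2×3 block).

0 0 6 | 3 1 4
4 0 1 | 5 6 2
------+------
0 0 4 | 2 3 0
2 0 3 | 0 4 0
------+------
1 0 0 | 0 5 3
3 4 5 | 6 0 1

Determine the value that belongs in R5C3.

Row 5 already contains {1, 3, 5}.
Column 3 already contains {1, 3, 4, 5, 6}.
Its 2×3 block (box 5) already contains {1, 3, 4, 5}.
The only value from 1–6 not eliminated is 2, so R5C3 = 2.

2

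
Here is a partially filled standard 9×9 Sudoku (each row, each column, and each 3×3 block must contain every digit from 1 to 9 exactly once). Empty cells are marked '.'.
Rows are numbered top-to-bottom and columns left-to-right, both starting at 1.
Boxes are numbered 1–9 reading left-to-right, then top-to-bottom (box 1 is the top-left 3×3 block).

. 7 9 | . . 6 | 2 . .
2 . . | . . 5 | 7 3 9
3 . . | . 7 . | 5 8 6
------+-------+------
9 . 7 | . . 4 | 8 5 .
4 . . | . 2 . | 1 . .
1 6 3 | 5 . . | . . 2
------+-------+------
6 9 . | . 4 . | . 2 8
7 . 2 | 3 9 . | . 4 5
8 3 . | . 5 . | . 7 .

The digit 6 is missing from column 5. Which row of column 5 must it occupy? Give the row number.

4

Consider where 6 can go in column 5.
r1c5 is out (row 1 already has a 6).
r2c5 is out (box 2 already has a 6).
r6c5 is out (row 6 already has a 6).
So the only cell in column 5 that can hold 6 is r4c5.
That is row 4.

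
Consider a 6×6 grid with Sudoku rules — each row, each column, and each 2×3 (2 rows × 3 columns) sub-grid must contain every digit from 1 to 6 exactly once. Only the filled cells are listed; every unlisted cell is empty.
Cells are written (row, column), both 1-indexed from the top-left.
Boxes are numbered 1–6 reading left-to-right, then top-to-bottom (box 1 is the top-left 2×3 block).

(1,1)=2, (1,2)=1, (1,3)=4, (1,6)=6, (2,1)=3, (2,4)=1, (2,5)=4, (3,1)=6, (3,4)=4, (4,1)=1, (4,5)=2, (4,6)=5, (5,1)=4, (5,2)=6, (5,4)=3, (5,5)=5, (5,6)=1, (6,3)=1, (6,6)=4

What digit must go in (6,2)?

Cell (6,2) itself could take any of {2, 3, 5} by direct elimination.
Consider where 3 can go in box 5.
(5,3) is out (row 5 already has a 3).
(6,1) is out (column 1 already has a 3).
So the only cell in box 5 that can hold 3 is (6,2).
Therefore (6,2) = 3.

3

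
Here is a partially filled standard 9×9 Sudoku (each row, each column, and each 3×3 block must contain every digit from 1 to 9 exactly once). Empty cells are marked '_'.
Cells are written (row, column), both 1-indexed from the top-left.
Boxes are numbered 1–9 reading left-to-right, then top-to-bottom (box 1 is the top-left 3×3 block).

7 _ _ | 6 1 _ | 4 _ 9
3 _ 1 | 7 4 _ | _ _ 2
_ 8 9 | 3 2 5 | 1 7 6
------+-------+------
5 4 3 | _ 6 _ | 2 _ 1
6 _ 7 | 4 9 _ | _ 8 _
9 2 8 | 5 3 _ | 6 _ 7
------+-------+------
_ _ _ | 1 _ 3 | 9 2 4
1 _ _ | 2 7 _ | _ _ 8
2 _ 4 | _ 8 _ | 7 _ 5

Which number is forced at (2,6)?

9

Cell (2,6) itself could take any of {8, 9} by direct elimination.
Consider where 9 can go in row 2.
(2,2) is out (box 1 already has a 9).
(2,7) is out (column 7 already has a 9).
(2,8) is out (box 3 already has a 9).
So the only cell in row 2 that can hold 9 is (2,6).
Therefore (2,6) = 9.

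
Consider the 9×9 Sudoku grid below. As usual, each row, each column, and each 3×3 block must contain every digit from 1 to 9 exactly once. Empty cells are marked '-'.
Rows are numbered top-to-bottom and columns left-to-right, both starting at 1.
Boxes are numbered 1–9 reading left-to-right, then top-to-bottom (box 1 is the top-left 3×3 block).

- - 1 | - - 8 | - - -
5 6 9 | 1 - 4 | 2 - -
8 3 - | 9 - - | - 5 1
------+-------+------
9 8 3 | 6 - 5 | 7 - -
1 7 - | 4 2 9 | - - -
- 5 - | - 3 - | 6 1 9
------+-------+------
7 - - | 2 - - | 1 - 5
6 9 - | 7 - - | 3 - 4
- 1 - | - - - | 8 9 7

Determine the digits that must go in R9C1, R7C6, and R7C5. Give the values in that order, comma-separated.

For R9C1:
  Consider where 3 can go in column 1.
  R1C1 is out (box 1 already has a 3).
  R6C1 is out (row 6 already has a 3).
  So the only cell in column 1 that can hold 3 is R9C1.
  So R9C1 = 3.
For R7C6:
  Consider where 3 can go in row 7.
  R7C2 is out (column 2 already has a 3).
  R7C3 is out (column 3 already has a 3).
  R7C5 is out (column 5 already has a 3).
  R7C8 is out (box 9 already has a 3).
  So the only cell in row 7 that can hold 3 is R7C6.
  So R7C6 = 3.
For R7C5:
  Consider where 9 can go in column 5.
  R1C5 is out (box 2 already has a 9). R2C5 is out (row 2 already has a 9). R3C5 is out (row 3 already has a 9). R4C5 is out (row 4 already has a 9). The remaining empty cells in column 5 are similarly blocked.
  So the only cell in column 5 that can hold 9 is R7C5.
  So R7C5 = 9.

3,3,9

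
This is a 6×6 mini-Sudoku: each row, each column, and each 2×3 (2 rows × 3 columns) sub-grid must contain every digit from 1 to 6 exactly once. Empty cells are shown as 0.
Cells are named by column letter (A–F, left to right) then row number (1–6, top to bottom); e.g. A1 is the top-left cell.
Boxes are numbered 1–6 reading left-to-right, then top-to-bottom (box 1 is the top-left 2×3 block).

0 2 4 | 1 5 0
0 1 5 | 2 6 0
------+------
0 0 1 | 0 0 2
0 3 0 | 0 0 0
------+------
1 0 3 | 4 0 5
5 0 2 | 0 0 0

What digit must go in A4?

Cell A4 itself could take any of {2, 4, 6} by direct elimination.
Consider where 2 can go in box 3.
A3 is out (row 3 already has a 2).
B3 is out (row 3 already has a 2).
C4 is out (column C already has a 2).
So the only cell in box 3 that can hold 2 is A4.
Therefore A4 = 2.

2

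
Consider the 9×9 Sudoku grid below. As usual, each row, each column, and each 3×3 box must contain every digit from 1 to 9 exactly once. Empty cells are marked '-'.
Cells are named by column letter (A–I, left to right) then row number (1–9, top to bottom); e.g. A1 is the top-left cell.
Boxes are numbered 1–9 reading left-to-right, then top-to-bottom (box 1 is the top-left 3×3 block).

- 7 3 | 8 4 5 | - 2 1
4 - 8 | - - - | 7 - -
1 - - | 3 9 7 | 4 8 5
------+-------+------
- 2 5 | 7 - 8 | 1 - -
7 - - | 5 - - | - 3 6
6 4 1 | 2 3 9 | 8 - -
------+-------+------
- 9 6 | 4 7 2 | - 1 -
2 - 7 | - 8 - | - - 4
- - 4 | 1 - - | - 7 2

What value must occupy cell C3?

2

Row 3 already contains {1, 3, 4, 5, 7, 8, 9}.
Column C already contains {1, 3, 4, 5, 6, 7, 8}.
Its 3×3 block (box 1) already contains {1, 3, 4, 7, 8}.
The only value from 1–9 not eliminated is 2, so C3 = 2.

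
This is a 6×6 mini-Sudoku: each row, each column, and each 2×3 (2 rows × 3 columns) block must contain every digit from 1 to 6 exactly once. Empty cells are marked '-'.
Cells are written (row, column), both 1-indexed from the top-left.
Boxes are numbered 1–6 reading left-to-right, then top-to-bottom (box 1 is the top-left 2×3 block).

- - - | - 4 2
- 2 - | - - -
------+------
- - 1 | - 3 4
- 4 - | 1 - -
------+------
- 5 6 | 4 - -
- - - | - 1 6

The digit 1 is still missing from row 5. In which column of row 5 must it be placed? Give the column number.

1

Consider where 1 can go in row 5.
(5,5) is out (column 5 already has a 1).
(5,6) is out (box 6 already has a 1).
So the only cell in row 5 that can hold 1 is (5,1).
That is column 1.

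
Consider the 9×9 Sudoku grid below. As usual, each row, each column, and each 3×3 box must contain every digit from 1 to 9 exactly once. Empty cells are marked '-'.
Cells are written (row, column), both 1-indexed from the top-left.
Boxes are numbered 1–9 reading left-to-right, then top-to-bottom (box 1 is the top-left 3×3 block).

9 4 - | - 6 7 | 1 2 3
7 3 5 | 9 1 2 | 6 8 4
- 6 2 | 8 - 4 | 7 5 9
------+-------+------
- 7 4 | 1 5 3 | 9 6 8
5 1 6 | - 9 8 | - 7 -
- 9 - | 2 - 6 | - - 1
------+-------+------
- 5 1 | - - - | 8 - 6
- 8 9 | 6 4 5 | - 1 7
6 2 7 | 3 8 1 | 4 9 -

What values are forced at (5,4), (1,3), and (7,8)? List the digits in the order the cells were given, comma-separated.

For (5,4):
  Row 5 already contains {1, 5, 6, 7, 8, 9}.
  Column 4 already contains {1, 2, 3, 6, 8, 9}.
  Its 3×3 block (box 5) already contains {1, 2, 3, 5, 6, 8, 9}.
  The only value from 1–9 not eliminated is 4, so (5,4) = 4.
For (1,3):
  Row 1 already contains {1, 2, 3, 4, 6, 7, 9}.
  Column 3 already contains {1, 2, 4, 5, 6, 7, 9}.
  Its 3×3 block (box 1) already contains {2, 3, 4, 5, 6, 7, 9}.
  The only value from 1–9 not eliminated is 8, so (1,3) = 8.
For (7,8):
  Row 7 already contains {1, 5, 6, 8}.
  Column 8 already contains {1, 2, 5, 6, 7, 8, 9}.
  Its 3×3 block (box 9) already contains {1, 4, 6, 7, 8, 9}.
  The only value from 1–9 not eliminated is 3, so (7,8) = 3.

4,8,3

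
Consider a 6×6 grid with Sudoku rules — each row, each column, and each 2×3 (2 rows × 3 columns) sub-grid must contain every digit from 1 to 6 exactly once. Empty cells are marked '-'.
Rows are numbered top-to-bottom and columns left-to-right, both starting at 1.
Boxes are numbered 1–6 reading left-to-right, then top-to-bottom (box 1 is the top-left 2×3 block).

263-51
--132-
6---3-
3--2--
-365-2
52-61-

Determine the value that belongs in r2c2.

5

Cell r2c2 itself could take any of {4, 5} by direct elimination.
Consider where 5 can go in box 1.
r2c1 is out (column 1 already has a 5).
So the only cell in box 1 that can hold 5 is r2c2.
Therefore r2c2 = 5.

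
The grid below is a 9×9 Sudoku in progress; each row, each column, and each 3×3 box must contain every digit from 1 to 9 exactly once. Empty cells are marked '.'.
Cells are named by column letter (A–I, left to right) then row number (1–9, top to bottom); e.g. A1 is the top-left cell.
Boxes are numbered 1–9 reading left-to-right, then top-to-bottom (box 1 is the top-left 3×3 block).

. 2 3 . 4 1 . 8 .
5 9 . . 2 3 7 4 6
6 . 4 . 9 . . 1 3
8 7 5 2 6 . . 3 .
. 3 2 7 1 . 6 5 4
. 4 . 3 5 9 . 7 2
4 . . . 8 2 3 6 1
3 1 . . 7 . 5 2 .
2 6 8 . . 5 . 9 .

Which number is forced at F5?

Row 5 already contains {1, 2, 3, 4, 5, 6, 7}.
Column F already contains {1, 2, 3, 5, 9}.
Its 3×3 block (box 5) already contains {1, 2, 3, 5, 6, 7, 9}.
The only value from 1–9 not eliminated is 8, so F5 = 8.

8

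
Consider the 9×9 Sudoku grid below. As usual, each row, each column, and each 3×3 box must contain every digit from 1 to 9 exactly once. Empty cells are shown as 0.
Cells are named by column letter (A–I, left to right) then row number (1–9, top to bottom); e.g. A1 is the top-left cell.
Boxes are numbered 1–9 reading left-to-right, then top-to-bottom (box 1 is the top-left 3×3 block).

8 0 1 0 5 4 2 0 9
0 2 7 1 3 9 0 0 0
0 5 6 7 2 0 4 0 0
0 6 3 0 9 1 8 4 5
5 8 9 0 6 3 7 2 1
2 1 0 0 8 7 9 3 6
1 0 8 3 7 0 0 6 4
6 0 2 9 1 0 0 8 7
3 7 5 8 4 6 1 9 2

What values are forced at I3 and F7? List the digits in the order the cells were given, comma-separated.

3,2

For I3:
  Consider where 3 can go in column I.
  I2 is out (row 2 already has a 3).
  So the only cell in column I that can hold 3 is I3.
  So I3 = 3.
For F7:
  Consider where 2 can go in column F.
  F3 is out (row 3 already has a 2).
  F8 is out (row 8 already has a 2).
  So the only cell in column F that can hold 2 is F7.
  So F7 = 2.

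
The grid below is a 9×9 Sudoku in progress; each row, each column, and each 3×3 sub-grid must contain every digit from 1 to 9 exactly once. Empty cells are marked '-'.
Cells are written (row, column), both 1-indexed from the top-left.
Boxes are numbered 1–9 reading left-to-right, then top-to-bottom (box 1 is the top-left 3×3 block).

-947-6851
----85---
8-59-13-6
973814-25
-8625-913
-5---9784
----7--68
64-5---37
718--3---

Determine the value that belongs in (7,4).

Cell (7,4) itself could take any of {1, 4} by direct elimination.
Consider where 1 can go in column 4.
(2,4) is out (box 2 already has a 1).
(6,4) is out (box 5 already has a 1).
(9,4) is out (row 9 already has a 1).
So the only cell in column 4 that can hold 1 is (7,4).
Therefore (7,4) = 1.

1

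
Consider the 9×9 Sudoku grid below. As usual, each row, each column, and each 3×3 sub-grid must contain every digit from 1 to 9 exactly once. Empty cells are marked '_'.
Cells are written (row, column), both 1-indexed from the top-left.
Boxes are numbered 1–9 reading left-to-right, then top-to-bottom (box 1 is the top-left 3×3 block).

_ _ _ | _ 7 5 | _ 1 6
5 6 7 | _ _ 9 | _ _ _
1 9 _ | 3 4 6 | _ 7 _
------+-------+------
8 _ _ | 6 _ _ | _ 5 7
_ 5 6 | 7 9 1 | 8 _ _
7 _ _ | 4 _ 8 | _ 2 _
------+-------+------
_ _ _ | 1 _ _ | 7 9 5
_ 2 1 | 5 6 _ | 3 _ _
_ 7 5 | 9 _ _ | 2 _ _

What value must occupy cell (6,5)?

Cell (6,5) itself could take any of {3, 5} by direct elimination.
Consider where 5 can go in column 5.
(2,5) is out (row 2 already has a 5).
(4,5) is out (row 4 already has a 5).
(7,5) is out (row 7 already has a 5).
(9,5) is out (row 9 already has a 5).
So the only cell in column 5 that can hold 5 is (6,5).
Therefore (6,5) = 5.

5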